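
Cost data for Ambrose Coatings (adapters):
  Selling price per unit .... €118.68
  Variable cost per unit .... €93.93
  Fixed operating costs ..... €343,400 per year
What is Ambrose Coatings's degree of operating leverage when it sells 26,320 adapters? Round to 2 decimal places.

At 26,320 units, contribution = 26,320 × €24.75 = €651,420.00.
EBIT = €651,420.00 − €343,400 = €308,020.00.
Degree of operating leverage = €651,420.00 / €308,020.00 = 2.1149.

2.11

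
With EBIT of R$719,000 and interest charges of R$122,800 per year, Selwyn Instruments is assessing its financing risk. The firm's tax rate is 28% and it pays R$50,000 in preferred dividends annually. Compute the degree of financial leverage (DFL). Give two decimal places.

1.36

Interest = R$122,800.00.
Pre-tax preferred-dividend burden = R$50,000 ÷ (1 − 0.28) = R$69,444.44.
DFL = EBIT ÷ [EBIT − I − D_p/(1−t)] = R$719,000 ÷ [R$719,000 − R$122,800.00 − R$69,444.44] = R$719,000 ÷ R$526,755.56 = 1.3650.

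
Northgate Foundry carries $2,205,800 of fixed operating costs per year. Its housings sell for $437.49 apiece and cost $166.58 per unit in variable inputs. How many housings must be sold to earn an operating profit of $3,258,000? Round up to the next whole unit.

Unit CM = price − variable cost = $437.49 − $166.58 = $270.91.
Units = (FC + target) / CM = ($2,205,800 + $3,258,000) / $270.91 = 20,168.32, so 20,169 housings.

20,169 housings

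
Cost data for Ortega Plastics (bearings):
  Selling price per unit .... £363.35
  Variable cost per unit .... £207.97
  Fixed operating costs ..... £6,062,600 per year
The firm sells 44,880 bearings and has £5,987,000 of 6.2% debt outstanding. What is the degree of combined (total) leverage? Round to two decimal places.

12.92

Total contribution margin = 44,880 × £155.38 = £6,973,454.40.
Subtracting fixed costs: EBIT = £6,973,454.40 − £6,062,600 = £910,854.40. Interest = £371,194.00, so EBIT − I = £539,660.40.
DCL = contribution ÷ (EBIT − I) = £6,973,454.40 ÷ £539,660.40 = 12.9219.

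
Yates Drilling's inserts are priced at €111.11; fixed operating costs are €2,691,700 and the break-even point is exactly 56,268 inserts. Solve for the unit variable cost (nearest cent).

€63.27

At break-even, FC = Q × (P − VC), so P − VC = €2,691,700 ÷ 56,268 = €47.8371.
Variable cost per unit = €111.11 − €47.8371 = €63.27.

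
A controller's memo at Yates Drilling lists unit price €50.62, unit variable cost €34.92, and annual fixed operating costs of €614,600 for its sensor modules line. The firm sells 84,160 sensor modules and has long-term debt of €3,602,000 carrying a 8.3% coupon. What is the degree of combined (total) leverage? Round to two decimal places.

3.24

At 84,160 units, contribution = 84,160 × €15.70 = €1,321,312.00.
EBIT = €1,321,312.00 − €614,600 = €706,712.00. Interest = €298,966.00.
DOL = €1,321,312.00 ÷ €706,712.00 = 1.8697; DFL = €706,712.00 ÷ €407,746.00 = 1.7332.
DCL = DOL × DFL = 1.8697 × 1.7332 = 3.2406.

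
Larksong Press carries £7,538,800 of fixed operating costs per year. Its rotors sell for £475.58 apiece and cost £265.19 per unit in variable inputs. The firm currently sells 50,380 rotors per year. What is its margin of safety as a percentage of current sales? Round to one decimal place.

Each unit contributes £475.58 − £265.19 = £210.39. Break-even units = £7,538,800 ÷ £210.39 = 35,832.50; break-even revenue = 35,832.50 × £475.58 = £17,041,221.08.
Actual sales revenue = 50,380 × £475.58 = £23,959,720.40.
Margin of safety = (£23,959,720.40 − £17,041,221.08) ÷ £23,959,720.40 = 28.9%.

28.9%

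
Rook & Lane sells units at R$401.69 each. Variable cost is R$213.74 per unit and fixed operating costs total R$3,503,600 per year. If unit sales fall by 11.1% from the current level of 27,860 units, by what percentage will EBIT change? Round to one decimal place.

-33.5%

Contribution at this volume is 27,860 × R$187.95 = R$5,236,287.00.
EBIT = R$5,236,287.00 − R$3,503,600 = R$1,732,687.00.
Degree of operating leverage = R$5,236,287.00 / R$1,732,687.00 = 3.0221.
So EBIT moves 3.0221 × (-11.1%) = -33.5%.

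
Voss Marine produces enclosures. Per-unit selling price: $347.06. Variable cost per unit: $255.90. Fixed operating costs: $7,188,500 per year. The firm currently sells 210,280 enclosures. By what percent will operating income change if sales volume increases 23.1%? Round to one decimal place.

At 210,280 units, contribution = 210,280 × $91.16 = $19,169,124.80.
Operating income = contribution − fixed costs = $19,169,124.80 − $7,188,500 = $11,980,624.80.
Degree of operating leverage = $19,169,124.80 / $11,980,624.80 = 1.6000.
Operating income changes by 1.6000 × +23.1% = +37.0%.

+37.0%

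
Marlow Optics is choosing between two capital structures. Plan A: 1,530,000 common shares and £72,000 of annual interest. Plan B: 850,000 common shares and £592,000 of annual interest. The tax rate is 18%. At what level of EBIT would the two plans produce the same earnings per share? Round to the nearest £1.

Set EPS_A = EPS_B: (EBIT − £72,000)(1 − 0.18) ÷ 1,530,000 = (EBIT − £592,000)(1 − 0.18) ÷ 850,000.
The (1 − t) factor cancels: (EBIT − 72,000) × 850,000 = (EBIT − 592,000) × 1,530,000.
EBIT × (1,530,000 − 850,000) = 592,000 × 1,530,000 − 72,000 × 850,000 = 844,560,000,000, so EBIT = 844,560,000,000 ÷ 680,000 = 1,242,000.00.

£1,242,000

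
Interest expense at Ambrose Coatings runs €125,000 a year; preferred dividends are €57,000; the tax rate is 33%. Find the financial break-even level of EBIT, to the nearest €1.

€210,075

Grossing the preferred dividend up to pre-tax terms: €57,000 / (1 − 0.33) = €85,074.63.
Financial break-even EBIT = interest + D_p ÷ (1 − t) = €125,000 + €85,074.63 = €210,074.63.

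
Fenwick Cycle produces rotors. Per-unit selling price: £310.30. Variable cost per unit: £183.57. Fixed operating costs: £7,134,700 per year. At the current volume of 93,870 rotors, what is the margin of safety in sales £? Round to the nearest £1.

£11,658,458

Contribution margin per unit = £310.30 − £183.57 = £126.73. Break-even units = £7,134,700 ÷ £126.73 = 56,298.43; break-even revenue = 56,298.43 × £310.30 = £17,469,402.75.
Actual sales revenue = 93,870 × £310.30 = £29,127,861.00.
Margin of safety = £29,127,861.00 − £17,469,402.75 = £11,658,458.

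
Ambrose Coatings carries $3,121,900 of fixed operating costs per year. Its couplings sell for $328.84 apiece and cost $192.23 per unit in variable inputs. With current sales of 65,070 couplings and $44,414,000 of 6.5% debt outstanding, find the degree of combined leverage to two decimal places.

3.09

Total contribution margin = 65,070 × $136.61 = $8,889,212.70.
Operating income = contribution − fixed costs = $8,889,212.70 − $3,121,900 = $5,767,312.70. Interest = $2,886,910.00, so EBIT − I = $2,880,402.70.
DCL = contribution ÷ (EBIT − I) = $8,889,212.70 ÷ $2,880,402.70 = 3.0861.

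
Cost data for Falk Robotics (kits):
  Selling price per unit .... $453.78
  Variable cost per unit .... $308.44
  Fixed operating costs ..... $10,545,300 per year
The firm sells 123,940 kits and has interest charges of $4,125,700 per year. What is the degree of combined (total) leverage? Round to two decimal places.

Contribution at this volume is 123,940 × $145.34 = $18,013,439.60.
EBIT = $18,013,439.60 − $10,545,300 = $7,468,139.60. Interest = $4,125,700.00.
DOL = $18,013,439.60 ÷ $7,468,139.60 = 2.4120; DFL = $7,468,139.60 ÷ $3,342,439.60 = 2.2343.
DCL = DOL × DFL = 2.4120 × 2.2343 = 5.3891.

5.39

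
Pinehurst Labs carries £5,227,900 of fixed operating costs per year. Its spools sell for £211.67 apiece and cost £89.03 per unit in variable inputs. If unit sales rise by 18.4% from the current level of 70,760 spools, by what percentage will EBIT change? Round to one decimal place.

Contribution at this volume is 70,760 × £122.64 = £8,678,006.40.
Subtracting fixed costs: EBIT = £8,678,006.40 − £5,227,900 = £3,450,106.40.
So DOL = total CM / EBIT = £8,678,006.40 / £3,450,106.40 = 2.5153.
So EBIT moves 2.5153 × (+18.4%) = +46.3%.

+46.3%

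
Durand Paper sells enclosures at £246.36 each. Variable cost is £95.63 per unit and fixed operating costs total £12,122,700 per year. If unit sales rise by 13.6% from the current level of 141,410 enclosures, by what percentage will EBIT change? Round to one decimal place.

+31.5%

Contribution at this volume is 141,410 × £150.73 = £21,314,729.30.
Subtracting fixed costs: EBIT = £21,314,729.30 − £12,122,700 = £9,192,029.30.
Degree of operating leverage = £21,314,729.30 / £9,192,029.30 = 2.3188.
Operating income changes by 2.3188 × +13.6% = +31.5%.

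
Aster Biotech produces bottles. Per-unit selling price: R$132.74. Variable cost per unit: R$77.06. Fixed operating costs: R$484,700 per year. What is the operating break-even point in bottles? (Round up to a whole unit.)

Contribution margin per unit = R$132.74 − R$77.06 = R$55.68.
Units to break even: R$484,700 ÷ R$55.68 = 8,705.10, rounded up to 8,706.

8,706 bottles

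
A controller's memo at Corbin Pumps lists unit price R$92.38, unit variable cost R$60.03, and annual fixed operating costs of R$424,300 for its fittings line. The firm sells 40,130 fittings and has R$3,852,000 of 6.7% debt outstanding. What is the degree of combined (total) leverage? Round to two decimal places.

2.11

Contribution at this volume is 40,130 × R$32.35 = R$1,298,205.50.
Subtracting fixed costs: EBIT = R$1,298,205.50 − R$424,300 = R$873,905.50. Interest = R$258,084.00.
DOL = R$1,298,205.50 ÷ R$873,905.50 = 1.4855; DFL = R$873,905.50 ÷ R$615,821.50 = 1.4191.
Combined leverage = 1.4855 × 1.4191 = 2.1081.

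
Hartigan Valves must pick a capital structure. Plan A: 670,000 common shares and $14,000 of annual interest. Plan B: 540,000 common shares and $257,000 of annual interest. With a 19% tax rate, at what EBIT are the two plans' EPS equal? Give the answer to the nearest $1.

$1,266,385

At indifference, (EBIT − 14,000)(1 − t)/670,000 = (EBIT − 257,000)(1 − t)/540,000.
The (1 − t) factor cancels: (EBIT − 14,000) × 540,000 = (EBIT − 257,000) × 670,000.
Solving, EBIT = (257,000·670,000 − 14,000·540,000) / (670,000 − 540,000) = 164,630,000,000 / 130,000 = 1,266,384.62.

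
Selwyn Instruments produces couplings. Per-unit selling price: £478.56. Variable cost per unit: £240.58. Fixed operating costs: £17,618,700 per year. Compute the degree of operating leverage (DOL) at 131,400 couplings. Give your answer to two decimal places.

2.29

Contribution at this volume is 131,400 × £237.98 = £31,270,572.00.
Operating income = contribution − fixed costs = £31,270,572.00 − £17,618,700 = £13,651,872.00.
So DOL = total CM / EBIT = £31,270,572.00 / £13,651,872.00 = 2.2906.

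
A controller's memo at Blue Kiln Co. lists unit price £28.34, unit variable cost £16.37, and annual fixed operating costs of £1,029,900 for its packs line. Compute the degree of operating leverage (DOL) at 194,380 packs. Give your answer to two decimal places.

1.79

Contribution at this volume is 194,380 × £11.97 = £2,326,728.60.
EBIT = £2,326,728.60 − £1,029,900 = £1,296,828.60.
Degree of operating leverage = £2,326,728.60 / £1,296,828.60 = 1.7942.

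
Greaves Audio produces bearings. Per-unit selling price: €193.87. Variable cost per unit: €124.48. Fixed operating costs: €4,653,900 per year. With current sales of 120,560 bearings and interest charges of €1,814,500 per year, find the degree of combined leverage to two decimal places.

4.41

At 120,560 units, contribution = 120,560 × €69.39 = €8,365,658.40.
EBIT = €8,365,658.40 − €4,653,900 = €3,711,758.40. Interest = €1,814,500.00.
DOL = €8,365,658.40 ÷ €3,711,758.40 = 2.2538; DFL = €3,711,758.40 ÷ €1,897,258.40 = 1.9564.
Combined leverage = 2.2538 × 1.9564 = 4.4093.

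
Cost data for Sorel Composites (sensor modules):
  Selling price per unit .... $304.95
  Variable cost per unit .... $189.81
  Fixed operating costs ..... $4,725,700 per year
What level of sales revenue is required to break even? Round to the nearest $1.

$12,516,087

CM per unit = $304.95 − $189.81 = $115.14; CM ratio = $115.14 / $304.95 = 0.3776.
Break-even revenue = fixed costs × price ÷ CM = $4,725,700 × $304.95 ÷ $115.14 = $12,516,087.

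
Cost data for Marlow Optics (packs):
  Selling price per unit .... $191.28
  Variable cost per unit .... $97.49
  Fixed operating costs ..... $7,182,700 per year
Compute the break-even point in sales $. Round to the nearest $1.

CM per unit = $191.28 − $97.49 = $93.79; CM ratio = $93.79 / $191.28 = 0.4903.
Break-even revenue = fixed costs × price ÷ CM = $7,182,700 × $191.28 ÷ $93.79 = $14,648,756.

$14,648,756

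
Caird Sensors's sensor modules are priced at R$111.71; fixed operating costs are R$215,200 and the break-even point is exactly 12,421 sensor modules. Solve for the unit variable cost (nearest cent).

R$94.38

At break-even, FC = Q × (P − VC), so P − VC = R$215,200 ÷ 12,421 = R$17.3255.
Hence VC = price − CM = R$111.71 − R$17.3255 = R$94.38.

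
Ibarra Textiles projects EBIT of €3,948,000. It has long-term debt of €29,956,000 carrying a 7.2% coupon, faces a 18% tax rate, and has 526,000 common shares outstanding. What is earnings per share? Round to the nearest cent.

Pre-tax income = €3,948,000 − €2,156,832.00 = €1,791,168.00.
Net income = €1,791,168.00 × (1 − 0.18) = €1,468,757.76.
Per share: €1,468,757.76 / 526,000 shares = €2.79.

€2.79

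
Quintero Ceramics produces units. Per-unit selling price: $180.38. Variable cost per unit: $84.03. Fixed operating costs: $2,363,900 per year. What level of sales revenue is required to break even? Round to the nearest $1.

$4,425,535

CM per unit = $180.38 − $84.03 = $96.35; CM ratio = $96.35 / $180.38 = 0.5342.
Break-even revenue = fixed costs × price ÷ CM = $2,363,900 × $180.38 ÷ $96.35 = $4,425,535.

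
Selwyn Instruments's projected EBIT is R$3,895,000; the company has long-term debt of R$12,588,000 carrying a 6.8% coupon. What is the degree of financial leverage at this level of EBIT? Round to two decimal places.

1.28

Interest = R$855,984.00.
Degree of financial leverage = EBIT / (EBIT − interest) = R$3,895,000 / R$3,039,016.00 = 1.2817.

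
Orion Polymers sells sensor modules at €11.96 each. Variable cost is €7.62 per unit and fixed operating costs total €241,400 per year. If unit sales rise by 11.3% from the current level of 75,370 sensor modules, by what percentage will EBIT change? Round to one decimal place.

+43.1%

At 75,370 units, contribution = 75,370 × €4.34 = €327,105.80.
Operating income = contribution − fixed costs = €327,105.80 − €241,400 = €85,705.80.
Degree of operating leverage = €327,105.80 / €85,705.80 = 3.8166.
So EBIT moves 3.8166 × (+11.3%) = +43.1%.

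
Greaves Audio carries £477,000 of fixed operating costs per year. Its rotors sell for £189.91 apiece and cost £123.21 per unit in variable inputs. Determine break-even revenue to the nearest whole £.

Contribution margin per unit = £189.91 − £123.21 = £66.70, a CM ratio of £66.70 ÷ £189.91 = 0.3512.
Break-even sales = FC ÷ CM ratio = £477,000 × £189.91 / £66.70 = £1,358,127.

£1,358,127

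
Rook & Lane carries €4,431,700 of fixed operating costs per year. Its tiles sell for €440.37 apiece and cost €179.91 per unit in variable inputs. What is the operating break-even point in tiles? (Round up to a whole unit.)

Unit CM = price − variable cost = €440.37 − €179.91 = €260.46.
Units to break even: €4,431,700 ÷ €260.46 = 17,014.90, rounded up to 17,015.

17,015 tiles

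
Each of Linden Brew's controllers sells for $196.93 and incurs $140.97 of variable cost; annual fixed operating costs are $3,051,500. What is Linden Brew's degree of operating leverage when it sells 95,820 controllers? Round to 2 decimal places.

2.32

Total contribution margin = 95,820 × $55.96 = $5,362,087.20.
Operating income = contribution − fixed costs = $5,362,087.20 − $3,051,500 = $2,310,587.20.
DOL = contribution ÷ EBIT = $5,362,087.20 ÷ $2,310,587.20 = 2.3207.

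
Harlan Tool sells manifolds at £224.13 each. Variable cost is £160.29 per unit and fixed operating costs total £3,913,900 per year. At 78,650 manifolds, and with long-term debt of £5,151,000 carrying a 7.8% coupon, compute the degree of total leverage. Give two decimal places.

7.12

Contribution at this volume is 78,650 × £63.84 = £5,021,016.00.
Operating income = contribution − fixed costs = £5,021,016.00 − £3,913,900 = £1,107,116.00. Interest = £401,778.00.
DOL = £5,021,016.00 ÷ £1,107,116.00 = 4.5352; DFL = £1,107,116.00 ÷ £705,338.00 = 1.5696.
DCL = DOL × DFL = 4.5352 × 1.5696 = 7.1184.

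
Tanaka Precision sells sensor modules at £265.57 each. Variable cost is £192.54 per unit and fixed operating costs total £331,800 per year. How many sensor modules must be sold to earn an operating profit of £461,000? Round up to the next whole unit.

10,856 sensor modules

Each unit contributes £265.57 − £192.54 = £73.03.
Units = (FC + target) / CM = (£331,800 + £461,000) / £73.03 = 10,855.81, so 10,856 sensor modules.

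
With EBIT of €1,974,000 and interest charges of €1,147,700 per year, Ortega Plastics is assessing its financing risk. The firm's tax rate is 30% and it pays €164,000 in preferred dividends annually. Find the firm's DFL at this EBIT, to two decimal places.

3.33

Annual interest charges come to €1,147,700.00.
Pre-tax preferred-dividend burden = €164,000 ÷ (1 − 0.30) = €234,285.71.
DFL = EBIT ÷ [EBIT − I − D_p/(1−t)] = €1,974,000 ÷ [€1,974,000 − €1,147,700.00 − €234,285.71] = €1,974,000 ÷ €592,014.29 = 3.3344.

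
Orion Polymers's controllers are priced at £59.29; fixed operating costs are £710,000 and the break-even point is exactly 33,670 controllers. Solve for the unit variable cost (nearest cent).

£38.20

At break-even, FC = Q × (P − VC), so P − VC = £710,000 ÷ 33,670 = £21.0870.
Hence VC = price − CM = £59.29 − £21.0870 = £38.20.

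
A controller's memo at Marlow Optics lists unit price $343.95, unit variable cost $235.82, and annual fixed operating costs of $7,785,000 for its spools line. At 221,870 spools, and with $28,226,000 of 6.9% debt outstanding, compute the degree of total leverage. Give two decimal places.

1.68

Total contribution margin = 221,870 × $108.13 = $23,990,803.10.
EBIT = $23,990,803.10 − $7,785,000 = $16,205,803.10. Interest = $1,947,594.00, so EBIT − I = $14,258,209.10.
Degree of total leverage = total CM / (EBIT − interest) = $23,990,803.10 / $14,258,209.10 = 1.6826.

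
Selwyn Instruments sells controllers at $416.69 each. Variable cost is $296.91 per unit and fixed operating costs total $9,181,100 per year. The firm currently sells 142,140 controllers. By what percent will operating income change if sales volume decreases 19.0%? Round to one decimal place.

At 142,140 units, contribution = 142,140 × $119.78 = $17,025,529.20.
Operating income = contribution − fixed costs = $17,025,529.20 − $9,181,100 = $7,844,429.20.
So DOL = total CM / EBIT = $17,025,529.20 / $7,844,429.20 = 2.1704.
%ΔEBIT = DOL × %ΔSales = 2.1704 × -19.0% = -41.2%.

-41.2%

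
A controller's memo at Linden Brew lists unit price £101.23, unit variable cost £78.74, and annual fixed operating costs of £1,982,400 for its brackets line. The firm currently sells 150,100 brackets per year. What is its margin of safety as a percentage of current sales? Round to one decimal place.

41.3%

Unit CM = price − variable cost = £101.23 − £78.74 = £22.49. Break-even units = £1,982,400 ÷ £22.49 = 88,145.84; break-even revenue = 88,145.84 × £101.23 = £8,923,003.65.
Actual sales revenue = 150,100 × £101.23 = £15,194,623.00.
Margin of safety = (£15,194,623.00 − £8,923,003.65) ÷ £15,194,623.00 = 41.3%.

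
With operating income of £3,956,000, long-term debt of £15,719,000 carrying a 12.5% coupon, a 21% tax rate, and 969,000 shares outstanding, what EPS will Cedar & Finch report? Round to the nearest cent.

Pre-tax income = £3,956,000 − £1,964,875.00 = £1,991,125.00.
After tax at 21%: net income = £1,991,125.00 × 0.79 = £1,572,988.75.
Per share: £1,572,988.75 / 969,000 shares = £1.62.

£1.62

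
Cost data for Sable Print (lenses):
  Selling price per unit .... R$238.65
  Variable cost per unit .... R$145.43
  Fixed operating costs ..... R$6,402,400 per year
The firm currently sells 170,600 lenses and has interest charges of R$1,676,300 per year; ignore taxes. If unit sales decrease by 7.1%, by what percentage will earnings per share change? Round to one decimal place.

-14.4%

At 170,600 units, contribution = 170,600 × R$93.22 = R$15,903,332.00.
Operating income = contribution − fixed costs = R$15,903,332.00 − R$6,402,400 = R$9,500,932.00.
Interest = R$1,676,300.00, so EBIT − I = R$7,824,632.00.
Degree of combined leverage = contribution ÷ (EBIT − I) = R$15,903,332.00 ÷ R$7,824,632.00 = 2.0325.
EPS therefore changes by 2.0325 × (-7.1%) = -14.4%.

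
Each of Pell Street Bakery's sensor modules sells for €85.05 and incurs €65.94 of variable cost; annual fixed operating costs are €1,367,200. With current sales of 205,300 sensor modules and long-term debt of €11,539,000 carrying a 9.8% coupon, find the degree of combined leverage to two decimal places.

2.75

Contribution at this volume is 205,300 × €19.11 = €3,923,283.00.
Operating income = contribution − fixed costs = €3,923,283.00 − €1,367,200 = €2,556,083.00. Interest = €1,130,822.00.
DOL = €3,923,283.00 ÷ €2,556,083.00 = 1.5349; DFL = €2,556,083.00 ÷ €1,425,261.00 = 1.7934.
DCL = DOL × DFL = 1.5349 × 1.7934 = 2.7527.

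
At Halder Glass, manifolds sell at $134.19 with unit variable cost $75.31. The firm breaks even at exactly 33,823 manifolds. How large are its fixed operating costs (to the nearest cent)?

$1,991,498.24

Contribution margin per unit = $134.19 − $75.31 = $58.88.
Since BE = FC / CM, FC = 33,823 × $58.88 = $1,991,498.24.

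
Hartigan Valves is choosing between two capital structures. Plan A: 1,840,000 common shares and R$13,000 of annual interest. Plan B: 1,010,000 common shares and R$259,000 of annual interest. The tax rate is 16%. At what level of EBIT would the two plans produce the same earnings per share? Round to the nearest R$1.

R$558,349

Set EPS_A = EPS_B: (EBIT − R$13,000)(1 − 0.16) ÷ 1,840,000 = (EBIT − R$259,000)(1 − 0.16) ÷ 1,010,000.
Cancelling (1 − t) and cross-multiplying: 1,010,000·(EBIT − 13,000) = 1,840,000·(EBIT − 259,000).
EBIT × (1,840,000 − 1,010,000) = 259,000 × 1,840,000 − 13,000 × 1,010,000 = 463,430,000,000, so EBIT = 463,430,000,000 ÷ 830,000 = 558,349.40.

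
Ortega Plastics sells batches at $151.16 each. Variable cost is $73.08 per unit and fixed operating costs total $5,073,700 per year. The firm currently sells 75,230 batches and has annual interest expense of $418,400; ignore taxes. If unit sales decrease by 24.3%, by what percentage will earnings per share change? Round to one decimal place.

At 75,230 units, contribution = 75,230 × $78.08 = $5,873,958.40.
Subtracting fixed costs: EBIT = $5,873,958.40 − $5,073,700 = $800,258.40.
Interest = $418,400.00, so EBIT − I = $381,858.40.
DCL = total CM / (EBIT − I) = $5,873,958.40 / $381,858.40 = 15.3826.
%ΔEPS = DCL × %ΔSales = 15.3826 × -24.3% = -373.8%.

-373.8%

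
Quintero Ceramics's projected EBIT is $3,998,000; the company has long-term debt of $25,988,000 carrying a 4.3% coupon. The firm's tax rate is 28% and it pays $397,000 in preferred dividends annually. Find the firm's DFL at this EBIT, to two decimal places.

Interest = $1,117,484.00.
Pre-tax preferred-dividend burden = $397,000 ÷ (1 − 0.28) = $551,388.89.
DFL = EBIT ÷ [EBIT − I − D_p/(1−t)] = $3,998,000 ÷ [$3,998,000 − $1,117,484.00 − $551,388.89] = $3,998,000 ÷ $2,329,127.11 = 1.7165.

1.72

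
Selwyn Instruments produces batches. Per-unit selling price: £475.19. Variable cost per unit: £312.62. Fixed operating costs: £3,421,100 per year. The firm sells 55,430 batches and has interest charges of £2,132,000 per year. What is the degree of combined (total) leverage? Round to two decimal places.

At 55,430 units, contribution = 55,430 × £162.57 = £9,011,255.10.
Subtracting fixed costs: EBIT = £9,011,255.10 − £3,421,100 = £5,590,155.10. Interest = £2,132,000.00, so EBIT − I = £3,458,155.10.
Degree of total leverage = total CM / (EBIT − interest) = £9,011,255.10 / £3,458,155.10 = 2.6058.

2.61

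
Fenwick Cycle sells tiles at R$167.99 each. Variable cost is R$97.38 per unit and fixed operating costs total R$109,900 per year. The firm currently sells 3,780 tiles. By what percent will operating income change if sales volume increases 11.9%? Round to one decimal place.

At 3,780 units, contribution = 3,780 × R$70.61 = R$266,905.80.
Subtracting fixed costs: EBIT = R$266,905.80 − R$109,900 = R$157,005.80.
So DOL = total CM / EBIT = R$266,905.80 / R$157,005.80 = 1.7000.
Operating income changes by 1.7000 × +11.9% = +20.2%.

+20.2%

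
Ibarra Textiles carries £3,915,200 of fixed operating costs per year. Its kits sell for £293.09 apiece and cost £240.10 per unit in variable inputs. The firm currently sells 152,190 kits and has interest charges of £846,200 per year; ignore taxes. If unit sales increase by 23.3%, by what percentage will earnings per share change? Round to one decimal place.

+56.9%

Total contribution margin = 152,190 × £52.99 = £8,064,548.10.
EBIT = £8,064,548.10 − £3,915,200 = £4,149,348.10.
Interest = £846,200.00, so EBIT − I = £3,303,148.10.
DCL = total CM / (EBIT − I) = £8,064,548.10 / £3,303,148.10 = 2.4415.
EPS therefore changes by 2.4415 × (+23.3%) = +56.9%.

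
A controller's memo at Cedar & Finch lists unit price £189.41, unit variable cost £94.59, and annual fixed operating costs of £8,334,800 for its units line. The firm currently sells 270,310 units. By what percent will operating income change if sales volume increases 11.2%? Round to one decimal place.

+16.6%

Contribution at this volume is 270,310 × £94.82 = £25,630,794.20.
Subtracting fixed costs: EBIT = £25,630,794.20 − £8,334,800 = £17,295,994.20.
DOL = contribution ÷ EBIT = £25,630,794.20 ÷ £17,295,994.20 = 1.4819.
Operating income changes by 1.4819 × +11.2% = +16.6%.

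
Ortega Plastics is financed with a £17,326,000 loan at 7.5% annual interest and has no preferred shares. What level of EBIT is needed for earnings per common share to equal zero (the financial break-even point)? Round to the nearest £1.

£1,299,450

Annual interest = 7.5% × £17,326,000 = £1,299,450.00.
With no preferred dividends, EPS = 0 when EBIT exactly covers interest, so the financial break-even EBIT is £1,299,450.00.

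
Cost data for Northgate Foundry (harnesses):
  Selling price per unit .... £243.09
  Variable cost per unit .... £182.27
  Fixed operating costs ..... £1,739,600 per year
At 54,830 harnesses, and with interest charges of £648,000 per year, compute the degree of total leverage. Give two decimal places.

At 54,830 units, contribution = 54,830 × £60.82 = £3,334,760.60.
Subtracting fixed costs: EBIT = £3,334,760.60 − £1,739,600 = £1,595,160.60. Interest = £648,000.00.
DOL = £3,334,760.60 ÷ £1,595,160.60 = 2.0905; DFL = £1,595,160.60 ÷ £947,160.60 = 1.6842.
DCL = DOL × DFL = 2.0905 × 1.6842 = 3.5208.

3.52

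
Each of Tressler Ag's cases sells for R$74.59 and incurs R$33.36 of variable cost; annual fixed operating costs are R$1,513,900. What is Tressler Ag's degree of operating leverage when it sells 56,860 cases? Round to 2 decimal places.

2.82

Contribution at this volume is 56,860 × R$41.23 = R$2,344,337.80.
Operating income = contribution − fixed costs = R$2,344,337.80 − R$1,513,900 = R$830,437.80.
DOL = contribution ÷ EBIT = R$2,344,337.80 ÷ R$830,437.80 = 2.8230.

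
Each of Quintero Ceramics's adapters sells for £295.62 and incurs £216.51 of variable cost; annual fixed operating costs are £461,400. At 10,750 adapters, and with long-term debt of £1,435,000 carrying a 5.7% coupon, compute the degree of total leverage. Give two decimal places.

Total contribution margin = 10,750 × £79.11 = £850,432.50.
Operating income = contribution − fixed costs = £850,432.50 − £461,400 = £389,032.50. Interest = £81,795.00.
DOL = £850,432.50 ÷ £389,032.50 = 2.1860; DFL = £389,032.50 ÷ £307,237.50 = 1.2662.
DCL = DOL × DFL = 2.1860 × 1.2662 = 2.7679.

2.77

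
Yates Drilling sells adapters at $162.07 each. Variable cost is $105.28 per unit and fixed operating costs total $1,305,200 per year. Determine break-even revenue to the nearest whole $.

$3,724,842

Contribution margin per unit = $162.07 − $105.28 = $56.79, a CM ratio of $56.79 ÷ $162.07 = 0.3504.
Break-even sales = FC ÷ CM ratio = $1,305,200 × $162.07 / $56.79 = $3,724,842.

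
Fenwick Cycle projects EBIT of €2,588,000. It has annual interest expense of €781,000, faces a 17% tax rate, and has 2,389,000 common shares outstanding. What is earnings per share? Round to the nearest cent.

Pre-tax income = €2,588,000 − €781,000.00 = €1,807,000.00.
Net income = €1,807,000.00 × (1 − 0.17) = €1,499,810.00.
Per share: €1,499,810.00 / 2,389,000 shares = €0.63.

€0.63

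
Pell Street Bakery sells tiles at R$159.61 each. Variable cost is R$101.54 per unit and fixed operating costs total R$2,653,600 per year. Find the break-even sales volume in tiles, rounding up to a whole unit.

45,697 tiles

Unit CM = price − variable cost = R$159.61 − R$101.54 = R$58.07.
Units to break even: R$2,653,600 ÷ R$58.07 = 45,696.57, rounded up to 45,697.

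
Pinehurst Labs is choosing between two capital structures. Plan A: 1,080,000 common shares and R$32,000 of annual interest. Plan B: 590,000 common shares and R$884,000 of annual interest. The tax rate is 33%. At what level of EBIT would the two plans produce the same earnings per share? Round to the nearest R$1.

R$1,909,878

At indifference, (EBIT − 32,000)(1 − t)/1,080,000 = (EBIT − 884,000)(1 − t)/590,000.
Cancelling (1 − t) and cross-multiplying: 590,000·(EBIT − 32,000) = 1,080,000·(EBIT − 884,000).
Solving, EBIT = (884,000·1,080,000 − 32,000·590,000) / (1,080,000 − 590,000) = 935,840,000,000 / 490,000 = 1,909,877.55.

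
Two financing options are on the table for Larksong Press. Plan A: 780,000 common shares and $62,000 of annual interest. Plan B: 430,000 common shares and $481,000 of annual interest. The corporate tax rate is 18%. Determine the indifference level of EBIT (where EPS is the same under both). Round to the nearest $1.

Set EPS_A = EPS_B: (EBIT − $62,000)(1 − 0.18) ÷ 780,000 = (EBIT − $481,000)(1 − 0.18) ÷ 430,000.
Cancelling (1 − t) and cross-multiplying: 430,000·(EBIT − 62,000) = 780,000·(EBIT − 481,000).
Solving, EBIT = (481,000·780,000 − 62,000·430,000) / (780,000 − 430,000) = 348,520,000,000 / 350,000 = 995,771.43.

$995,771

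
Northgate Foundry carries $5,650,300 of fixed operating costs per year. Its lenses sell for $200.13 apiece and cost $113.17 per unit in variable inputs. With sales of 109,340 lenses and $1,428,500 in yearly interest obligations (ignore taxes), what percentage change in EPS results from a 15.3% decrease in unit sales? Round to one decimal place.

Contribution at this volume is 109,340 × $86.96 = $9,508,206.40.
EBIT = $9,508,206.40 − $5,650,300 = $3,857,906.40.
After interest of $1,428,500.00, pre-tax earnings = $2,429,406.40.
Degree of combined leverage = contribution ÷ (EBIT − I) = $9,508,206.40 ÷ $2,429,406.40 = 3.9138.
EPS therefore changes by 3.9138 × (-15.3%) = -59.9%.

-59.9%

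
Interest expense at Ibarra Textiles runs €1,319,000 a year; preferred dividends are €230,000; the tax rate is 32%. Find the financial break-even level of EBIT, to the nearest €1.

€1,657,235

Preferred dividends are paid after tax, so their pre-tax equivalent is €230,000 ÷ (1 − 0.32) = €338,235.29.
Financial break-even EBIT = interest + D_p ÷ (1 − t) = €1,319,000 + €338,235.29 = €1,657,235.29.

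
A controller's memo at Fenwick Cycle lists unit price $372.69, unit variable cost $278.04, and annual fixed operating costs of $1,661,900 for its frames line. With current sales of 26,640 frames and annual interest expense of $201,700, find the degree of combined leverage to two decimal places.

3.83

Total contribution margin = 26,640 × $94.65 = $2,521,476.00.
Subtracting fixed costs: EBIT = $2,521,476.00 − $1,661,900 = $859,576.00. Interest = $201,700.00.
DOL = $2,521,476.00 ÷ $859,576.00 = 2.9334; DFL = $859,576.00 ÷ $657,876.00 = 1.3066.
Combined leverage = 2.9334 × 1.3066 = 3.8328.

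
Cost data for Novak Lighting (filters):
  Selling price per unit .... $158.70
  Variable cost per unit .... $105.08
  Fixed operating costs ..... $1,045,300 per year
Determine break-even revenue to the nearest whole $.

$3,093,792

CM per unit = $158.70 − $105.08 = $53.62; CM ratio = $53.62 / $158.70 = 0.3379.
Break-even revenue = fixed costs × price ÷ CM = $1,045,300 × $158.70 ÷ $53.62 = $3,093,792.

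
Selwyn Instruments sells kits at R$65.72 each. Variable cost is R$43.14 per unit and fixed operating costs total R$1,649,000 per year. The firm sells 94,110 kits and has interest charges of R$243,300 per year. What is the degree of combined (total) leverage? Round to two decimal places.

Total contribution margin = 94,110 × R$22.58 = R$2,125,003.80.
Subtracting fixed costs: EBIT = R$2,125,003.80 − R$1,649,000 = R$476,003.80. Interest = R$243,300.00.
DOL = R$2,125,003.80 ÷ R$476,003.80 = 4.4643; DFL = R$476,003.80 ÷ R$232,703.80 = 2.0455.
Combined leverage = 4.4643 × 2.0455 = 9.1317.

9.13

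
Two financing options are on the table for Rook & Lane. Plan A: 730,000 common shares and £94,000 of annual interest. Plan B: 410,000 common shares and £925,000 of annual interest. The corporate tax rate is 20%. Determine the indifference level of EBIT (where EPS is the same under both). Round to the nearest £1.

At indifference, (EBIT − 94,000)(1 − t)/730,000 = (EBIT − 925,000)(1 − t)/410,000.
Cancelling (1 − t) and cross-multiplying: 410,000·(EBIT − 94,000) = 730,000·(EBIT − 925,000).
EBIT × (730,000 − 410,000) = 925,000 × 730,000 − 94,000 × 410,000 = 636,710,000,000, so EBIT = 636,710,000,000 ÷ 320,000 = 1,989,718.75.

£1,989,719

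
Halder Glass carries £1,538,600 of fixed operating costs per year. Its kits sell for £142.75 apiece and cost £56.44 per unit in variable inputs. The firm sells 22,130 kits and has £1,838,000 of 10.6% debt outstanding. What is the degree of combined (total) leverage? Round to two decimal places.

10.81

At 22,130 units, contribution = 22,130 × £86.31 = £1,910,040.30.
Operating income = contribution − fixed costs = £1,910,040.30 − £1,538,600 = £371,440.30. Interest = £194,828.00, so EBIT − I = £176,612.30.
DCL = contribution ÷ (EBIT − I) = £1,910,040.30 ÷ £176,612.30 = 10.8149.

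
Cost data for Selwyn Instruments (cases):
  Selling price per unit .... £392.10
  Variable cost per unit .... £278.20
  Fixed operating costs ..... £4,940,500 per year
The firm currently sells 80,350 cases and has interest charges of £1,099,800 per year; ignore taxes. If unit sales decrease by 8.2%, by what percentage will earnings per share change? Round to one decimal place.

-24.1%

Total contribution margin = 80,350 × £113.90 = £9,151,865.00.
Operating income = contribution − fixed costs = £9,151,865.00 − £4,940,500 = £4,211,365.00.
After interest of £1,099,800.00, pre-tax earnings = £3,111,565.00.
Degree of combined leverage = contribution ÷ (EBIT − I) = £9,151,865.00 ÷ £3,111,565.00 = 2.9412.
%ΔEPS = DCL × %ΔSales = 2.9412 × -8.2% = -24.1%.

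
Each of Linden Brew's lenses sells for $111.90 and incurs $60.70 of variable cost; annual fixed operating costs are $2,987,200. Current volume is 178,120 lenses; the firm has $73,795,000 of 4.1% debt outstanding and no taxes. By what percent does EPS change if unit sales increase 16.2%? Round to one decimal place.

+47.6%

Contribution at this volume is 178,120 × $51.20 = $9,119,744.00.
Operating income = contribution − fixed costs = $9,119,744.00 − $2,987,200 = $6,132,544.00.
Interest = $3,025,595.00, so EBIT − I = $3,106,949.00.
Degree of combined leverage = contribution ÷ (EBIT − I) = $9,119,744.00 ÷ $3,106,949.00 = 2.9353.
%ΔEPS = DCL × %ΔSales = 2.9353 × +16.2% = +47.6%.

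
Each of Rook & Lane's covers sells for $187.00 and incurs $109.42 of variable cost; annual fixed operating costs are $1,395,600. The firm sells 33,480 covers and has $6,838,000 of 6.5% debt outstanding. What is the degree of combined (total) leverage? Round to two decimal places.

3.43

Total contribution margin = 33,480 × $77.58 = $2,597,378.40.
Operating income = contribution − fixed costs = $2,597,378.40 − $1,395,600 = $1,201,778.40. Interest = $444,470.00.
DOL = $2,597,378.40 ÷ $1,201,778.40 = 2.1613; DFL = $1,201,778.40 ÷ $757,308.40 = 1.5869.
DCL = DOL × DFL = 2.1613 × 1.5869 = 3.4298.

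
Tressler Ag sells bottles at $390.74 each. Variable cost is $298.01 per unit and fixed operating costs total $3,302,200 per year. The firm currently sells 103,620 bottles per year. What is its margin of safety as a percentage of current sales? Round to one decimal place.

65.6%

Unit CM = price − variable cost = $390.74 − $298.01 = $92.73. Break-even units = $3,302,200 ÷ $92.73 = 35,610.91; break-even revenue = 35,610.91 × $390.74 = $13,914,608.30.
Actual sales revenue = 103,620 × $390.74 = $40,488,478.80.
Margin of safety = ($40,488,478.80 − $13,914,608.30) ÷ $40,488,478.80 = 65.6%.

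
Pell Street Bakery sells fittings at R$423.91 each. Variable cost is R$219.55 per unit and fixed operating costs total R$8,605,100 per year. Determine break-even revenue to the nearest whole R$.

Contribution margin per unit = R$423.91 − R$219.55 = R$204.36, a CM ratio of R$204.36 ÷ R$423.91 = 0.4821.
Break-even sales = FC ÷ CM ratio = R$8,605,100 × R$423.91 / R$204.36 = R$17,849,814.

R$17,849,814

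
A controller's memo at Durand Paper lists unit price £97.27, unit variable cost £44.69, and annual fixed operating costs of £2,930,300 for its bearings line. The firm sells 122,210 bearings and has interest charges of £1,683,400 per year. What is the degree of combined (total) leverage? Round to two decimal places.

At 122,210 units, contribution = 122,210 × £52.58 = £6,425,801.80.
Subtracting fixed costs: EBIT = £6,425,801.80 − £2,930,300 = £3,495,501.80. Interest = £1,683,400.00, so EBIT − I = £1,812,101.80.
DCL = contribution ÷ (EBIT − I) = £6,425,801.80 ÷ £1,812,101.80 = 3.5460.

3.55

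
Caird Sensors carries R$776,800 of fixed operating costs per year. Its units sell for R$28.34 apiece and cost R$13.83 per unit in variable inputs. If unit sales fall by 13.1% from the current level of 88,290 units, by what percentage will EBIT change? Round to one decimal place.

-33.3%

Contribution at this volume is 88,290 × R$14.51 = R$1,281,087.90.
Subtracting fixed costs: EBIT = R$1,281,087.90 − R$776,800 = R$504,287.90.
Degree of operating leverage = R$1,281,087.90 / R$504,287.90 = 2.5404.
Operating income changes by 2.5404 × -13.1% = -33.3%.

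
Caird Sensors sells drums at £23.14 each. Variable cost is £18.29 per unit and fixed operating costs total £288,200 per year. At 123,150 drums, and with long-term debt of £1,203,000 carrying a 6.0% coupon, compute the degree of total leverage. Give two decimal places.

2.52

Total contribution margin = 123,150 × £4.85 = £597,277.50.
EBIT = £597,277.50 − £288,200 = £309,077.50. Interest = £72,180.00.
DOL = £597,277.50 ÷ £309,077.50 = 1.9325; DFL = £309,077.50 ÷ £236,897.50 = 1.3047.
DCL = DOL × DFL = 1.9325 × 1.3047 = 2.5213.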